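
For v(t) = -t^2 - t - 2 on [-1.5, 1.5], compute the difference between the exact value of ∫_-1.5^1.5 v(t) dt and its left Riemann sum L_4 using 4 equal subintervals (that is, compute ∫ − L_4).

-0.84375

Exact integral: ∫_-1.5^1.5 v(t) dt = -8.25.
L_4 = -7.40625.
Error = -8.25 − (-7.40625) = -0.84375.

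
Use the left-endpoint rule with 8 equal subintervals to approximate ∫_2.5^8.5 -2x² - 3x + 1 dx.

-436.875

Δx = (8.5 − 2.5)/8 = 0.75.
Left endpoints: 2.5, 3.25, 4, 4.75, 5.5, 6.25, 7, 7.75.
f(2.5) = -19, f(3.25) = -29.875, f(4) = -43, f(4.75) = -58.375, f(5.5) = -76, f(6.25) = -95.875, f(7) = -118, f(7.75) = -142.375.
Sum = Δx · [f(2.5) + f(3.25) + f(4) + ...].
Sum = -436.875.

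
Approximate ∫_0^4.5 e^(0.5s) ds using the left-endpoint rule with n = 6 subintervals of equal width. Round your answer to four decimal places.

Δs = (4.5 − 0)/6 = 0.75.
Left endpoints: 0, 0.75, 1.5, 2.25, 3, 3.75.
f(0) ≈ 1.0000, f(0.75) ≈ 1.4550, f(1.5) ≈ 2.1170, f(2.25) ≈ 3.0802, f(3) ≈ 4.4817, f(3.75) ≈ 6.5208.
Sum = Δs · [f(0) + f(0.75) + f(1.5) + ...].
Sum ≈ 13.9910.

13.9910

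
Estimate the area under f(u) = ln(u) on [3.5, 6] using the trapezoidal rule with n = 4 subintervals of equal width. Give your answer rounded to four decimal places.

3.8620

Δu = (6 − 3.5)/4 = 0.625.
f(3.5) ≈ 1.2528, f(4.125) ≈ 1.4171, f(4.75) ≈ 1.5581, f(5.375) ≈ 1.6818, f(6) ≈ 1.7918.
T_4 = (Δu/2)·[f(u_0) + 2f(u_1) + 2f(u_2) + 2f(u_3) + f(u_4)].
Sum ≈ 3.8620.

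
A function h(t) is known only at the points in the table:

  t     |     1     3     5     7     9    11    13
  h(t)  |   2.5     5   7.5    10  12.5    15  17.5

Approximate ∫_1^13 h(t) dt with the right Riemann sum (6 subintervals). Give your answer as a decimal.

Δt = 2.
Sum = 2·[5 + 7.5 + 10 + 12.5 + 15 + 17.5] = 135.

135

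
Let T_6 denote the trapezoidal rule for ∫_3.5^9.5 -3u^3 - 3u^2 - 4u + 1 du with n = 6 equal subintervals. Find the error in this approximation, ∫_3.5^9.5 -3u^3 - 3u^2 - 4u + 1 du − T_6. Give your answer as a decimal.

Exact integral: ∫_3.5^9.5 f(u) du = -6960.75.
T_6 = -7022.25.
Error = -6960.75 − (-7022.25) = 61.5.

61.5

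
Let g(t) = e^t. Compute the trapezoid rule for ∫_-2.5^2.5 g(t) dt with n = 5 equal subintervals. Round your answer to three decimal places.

Δt = (2.5 − (-2.5))/5 = 1.
g(-2.5) ≈ 0.082, g(-1.5) ≈ 0.223, g(-0.5) ≈ 0.607, g(0.5) ≈ 1.649, g(1.5) ≈ 4.482, g(2.5) ≈ 12.182.
T_5 = (Δt/2)·[g(t_0) + 2g(t_1) + ... + 2g(t_{4}) + g(t_5)].
Sum ≈ 13.092.

13.092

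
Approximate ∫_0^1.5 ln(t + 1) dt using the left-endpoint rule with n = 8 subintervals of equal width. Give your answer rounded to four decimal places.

Δt = (1.5 − 0)/8 = 0.1875.
Left endpoints: 0, 0.1875, 0.375, 0.5625, 0.75, 0.9375, 1.125, 1.3125.
f(0) ≈ 0.0000, f(0.1875) ≈ 0.1719, f(0.375) ≈ 0.3185, f(0.5625) ≈ 0.4463, f(0.75) ≈ 0.5596, f(0.9375) ≈ 0.6614, f(1.125) ≈ 0.7538, f(1.3125) ≈ 0.8383.
Sum = Δt · [f(0) + f(0.1875) + f(0.375) + ...].
Sum ≈ 0.7031.

0.7031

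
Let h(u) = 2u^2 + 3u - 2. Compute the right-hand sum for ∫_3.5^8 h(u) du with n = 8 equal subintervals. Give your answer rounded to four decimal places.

Δu = (8 − 3.5)/8 = 0.5625.
Right endpoints: 4.0625, 4.625, 5.1875, 5.75, 6.3125, 6.875, 7.4375, 8.
h(4.0625) = 43.1953125, h(4.625) = 54.65625, h(5.1875) = 67.3828125, h(5.75) = 81.375, h(6.3125) = 96.6328125, h(6.875) = 113.15625, h(7.4375) = 130.9453125, h(8) = 150.
Sum = Δu · [h(4.0625) + h(4.625) + h(5.1875) + ...].
Sum ≈ 414.7559.

414.7559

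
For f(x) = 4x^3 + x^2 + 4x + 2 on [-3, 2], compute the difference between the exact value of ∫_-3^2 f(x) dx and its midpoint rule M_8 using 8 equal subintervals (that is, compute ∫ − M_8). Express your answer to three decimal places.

-0.814

Exact integral: ∫_-3^2 f(x) dx ≈ -53.33333.
M_8 = -52.51953125.
Error ≈ -53.33333 − (-52.51953125) ≈ -0.814.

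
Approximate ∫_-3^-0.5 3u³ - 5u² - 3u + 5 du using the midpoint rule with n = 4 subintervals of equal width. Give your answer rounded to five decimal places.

Δu = (-0.5 − (-3))/4 = 0.625.
Midpoints: -2.6875, -2.0625, -1.4375, -0.8125.
f(-2.6875) = -332937/4096, f(-2.0625) = -149107/4096, f(-1.4375) = -40677/4096, f(-0.8125) = 10353/4096.
Sum = Δu · [f(-2.6875) + f(-2.0625) + f(-1.4375) + f(-0.8125)].
Sum ≈ -78.18115.

-78.18115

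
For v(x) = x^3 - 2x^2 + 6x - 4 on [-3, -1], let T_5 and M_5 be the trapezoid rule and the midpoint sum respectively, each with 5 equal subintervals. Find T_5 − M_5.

-0.64

T_5 = -69.76.
M_5 = -69.12.
T_5 − M_5 = -0.64.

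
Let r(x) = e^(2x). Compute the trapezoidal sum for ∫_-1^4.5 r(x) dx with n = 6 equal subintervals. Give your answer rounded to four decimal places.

Δx = (4.5 − (-1))/6 = 11/12.
r(-1) ≈ 0.1353, r(-1/12) ≈ 0.8465, r(5/6) ≈ 5.2945, r(1.75) ≈ 33.1155, r(8/3) ≈ 207.1272, r(43/12) ≈ 1295.5190, r(4.5) ≈ 8103.0839.
T_6 = (Δx/2)·[r(x_0) + 2r(x_1) + ... + 2r(x_{5}) + r(x_6)].
Sum ≈ 5127.3863.

5127.3863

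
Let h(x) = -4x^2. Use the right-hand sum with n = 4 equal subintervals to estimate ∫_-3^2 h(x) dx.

Δx = (2 − (-3))/4 = 1.25.
Right endpoints: -1.75, -0.5, 0.75, 2.
h(-1.75) = -12.25, h(-0.5) = -1, h(0.75) = -2.25, h(2) = -16.
Sum = Δx · [h(-1.75) + h(-0.5) + h(0.75) + h(2)].
Sum = -39.375.

-39.375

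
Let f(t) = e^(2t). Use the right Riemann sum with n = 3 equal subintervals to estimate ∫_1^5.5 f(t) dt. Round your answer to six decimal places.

94505.269292

Δt = (5.5 − 1)/3 = 1.5.
Right endpoints: 2.5, 4, 5.5.
f(2.5) ≈ 148.413159, f(4) ≈ 2980.957987, f(5.5) ≈ 59874.141715.
Sum = Δt · [f(2.5) + f(4) + f(5.5)].
Sum ≈ 94505.269292.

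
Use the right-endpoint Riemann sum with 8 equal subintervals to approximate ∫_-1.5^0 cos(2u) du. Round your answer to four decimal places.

0.2563

Δu = (0 − (-1.5))/8 = 0.1875.
Right endpoints: -1.3125, -1.125, -0.9375, -0.75, -0.5625, -0.375, -0.1875, 0.
f(-1.3125) ≈ -0.8695, f(-1.125) ≈ -0.6282, f(-0.9375) ≈ -0.2995, f(-0.75) ≈ 0.0707, f(-0.5625) ≈ 0.4312, f(-0.375) ≈ 0.7317, f(-0.1875) ≈ 0.9305, f(0) ≈ 1.0000.
Sum = Δu · [f(-1.3125) + f(-1.125) + f(-0.9375) + ...].
Sum ≈ 0.2563.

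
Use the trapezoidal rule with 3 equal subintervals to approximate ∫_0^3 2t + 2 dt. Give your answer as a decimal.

15

Δt = (3 − 0)/3 = 1.
f(0) = 2, f(1) = 4, f(2) = 6, f(3) = 8.
T_3 = (Δt/2)·[f(t_0) + 2f(t_1) + 2f(t_2) + f(t_3)].
Sum = 15.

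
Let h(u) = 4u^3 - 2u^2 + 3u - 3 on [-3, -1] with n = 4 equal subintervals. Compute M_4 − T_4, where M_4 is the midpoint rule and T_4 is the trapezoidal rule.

3.25

M_4 = -114.25.
T_4 = -117.5.
M_4 − T_4 = 3.25.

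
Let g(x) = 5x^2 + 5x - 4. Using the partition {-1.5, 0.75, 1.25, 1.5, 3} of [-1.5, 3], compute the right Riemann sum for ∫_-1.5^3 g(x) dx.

98.484375

Subinterval widths: 2.25, 0.5, 0.25, 1.5.
Right endpoints: 0.75, 1.25, 1.5, 3.
g(0.75) = 2.5625, g(1.25) = 10.0625, g(1.5) = 14.75, g(3) = 56.
Sum = Σ Δx_i · g(x_i).
Sum = 98.484375.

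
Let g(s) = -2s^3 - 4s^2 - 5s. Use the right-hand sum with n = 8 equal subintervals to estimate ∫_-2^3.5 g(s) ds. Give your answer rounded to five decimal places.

Δs = (3.5 − (-2))/8 = 0.6875.
Right endpoints: -1.3125, -0.625, 0.0625, 0.75, 1.4375, 2.125, 2.8125, 3.5.
g(-1.3125) = 8589/2048, g(-0.625) = 2.05078125, g(0.0625) = -673/2048, g(0.75) = -6.84375, g(1.4375) = -43815/2048, g(2.125) = -47.87890625, g(2.8125) = -184725/2048, g(3.5) = -152.25.
Sum = Δs · [g(-1.3125) + g(-0.625) + g(0.0625) + ...].
Sum ≈ -214.94580.

-214.94580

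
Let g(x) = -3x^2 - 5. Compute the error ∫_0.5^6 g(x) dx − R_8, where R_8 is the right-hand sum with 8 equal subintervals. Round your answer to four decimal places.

38.1670

Exact integral: ∫_0.5^6 g(x) dx = -243.375.
R_8 ≈ -281.541992.
Error ≈ -243.375 − (-281.541992) ≈ 38.1670.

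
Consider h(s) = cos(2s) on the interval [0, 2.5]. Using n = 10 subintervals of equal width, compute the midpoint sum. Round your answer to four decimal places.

Δs = (2.5 − 0)/10 = 0.25.
Midpoints: 0.125, 0.375, 0.625, 0.875, 1.125, 1.375, 1.625, 1.875, 2.125, 2.375.
h(0.125) ≈ 0.9689, h(0.375) ≈ 0.7317, h(0.625) ≈ 0.3153, h(0.875) ≈ -0.1782, h(1.125) ≈ -0.6282, h(1.375) ≈ -0.9243, h(1.625) ≈ -0.9941, h(1.875) ≈ -0.8206, h(2.125) ≈ -0.4461, h(2.375) ≈ 0.0376.
Sum = Δs · [h(0.125) + h(0.375) + h(0.625) + ...].
Sum ≈ -0.4845.

-0.4845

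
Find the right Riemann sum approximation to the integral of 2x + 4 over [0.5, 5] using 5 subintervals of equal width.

Δx = (5 − 0.5)/5 = 0.9.
Right endpoints: 1.4, 2.3, 3.2, 4.1, 5.
f(1.4) = 6.8, f(2.3) = 8.6, f(3.2) = 10.4, f(4.1) = 12.2, f(5) = 14.
Sum = Δx · [f(1.4) + f(2.3) + f(3.2) + f(4.1) + f(5)].
Sum = 46.8.

46.8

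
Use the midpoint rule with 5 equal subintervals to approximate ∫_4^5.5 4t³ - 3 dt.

653.92125

Δt = (5.5 − 4)/5 = 0.3.
Midpoints: 4.15, 4.45, 4.75, 5.05, 5.35.
f(4.15) = 282.8935, f(4.45) = 349.4845, f(4.75) = 425.6875, f(5.05) = 512.1505, f(5.35) = 609.5215.
Sum = Δt · [f(4.15) + f(4.45) + f(4.75) + f(5.05) + f(5.35)].
Sum = 653.92125.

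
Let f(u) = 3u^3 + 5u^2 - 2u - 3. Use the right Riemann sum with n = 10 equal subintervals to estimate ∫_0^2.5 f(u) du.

51.15234375

Δu = (2.5 − 0)/10 = 0.25.
Right endpoints: 0.25, 0.5, 0.75, 1, 1.25, 1.5, 1.75, 2, 2.25, 2.5.
f(0.25) = -3.140625, f(0.5) = -2.375, f(0.75) = -0.421875, f(1) = 3, f(1.25) = 8.171875, f(1.5) = 15.375, f(1.75) = 24.890625, f(2) = 37, f(2.25) = 51.984375, f(2.5) = 70.125.
Sum = Δu · [f(0.25) + f(0.5) + f(0.75) + ...].
Sum = 51.15234375.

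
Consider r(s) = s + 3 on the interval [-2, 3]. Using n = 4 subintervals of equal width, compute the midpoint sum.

Δs = (3 − (-2))/4 = 1.25.
Midpoints: -1.375, -0.125, 1.125, 2.375.
r(-1.375) = 1.625, r(-0.125) = 2.875, r(1.125) = 4.125, r(2.375) = 5.375.
Sum = Δs · [r(-1.375) + r(-0.125) + r(1.125) + r(2.375)].
Sum = 17.5.

17.5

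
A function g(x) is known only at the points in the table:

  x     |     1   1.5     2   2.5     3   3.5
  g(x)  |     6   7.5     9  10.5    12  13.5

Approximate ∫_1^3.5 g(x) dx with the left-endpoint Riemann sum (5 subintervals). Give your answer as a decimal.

Δx = 0.5.
Sum = 0.5·[6 + 7.5 + 9 + 10.5 + 12] = 22.5.

22.5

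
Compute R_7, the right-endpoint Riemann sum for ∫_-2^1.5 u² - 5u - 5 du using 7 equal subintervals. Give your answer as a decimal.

Δu = (1.5 − (-2))/7 = 0.5.
Right endpoints: -1.5, -1, -0.5, 0, 0.5, 1, 1.5.
f(-1.5) = 4.75, f(-1) = 1, f(-0.5) = -2.25, f(0) = -5, f(0.5) = -7.25, f(1) = -9, f(1.5) = -10.25.
Sum = Δu · [f(-1.5) + f(-1) + f(-0.5) + ...].
Sum = -14.

-14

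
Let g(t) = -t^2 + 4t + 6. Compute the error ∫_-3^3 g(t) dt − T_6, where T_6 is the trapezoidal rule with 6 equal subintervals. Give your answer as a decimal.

1

Exact integral: ∫_-3^3 g(t) dt = 18.
T_6 = 17.
Error = 18 − 17 = 1.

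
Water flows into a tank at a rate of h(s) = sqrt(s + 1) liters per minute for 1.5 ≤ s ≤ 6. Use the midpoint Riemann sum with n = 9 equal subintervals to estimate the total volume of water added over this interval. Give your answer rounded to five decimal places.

Δs = (6 − 1.5)/9 = 0.5.
Midpoints: 1.75, 2.25, 2.75, 3.25, 3.75, 4.25, 4.75, 5.25, 5.75.
h(1.75) ≈ 1.65831, h(2.25) ≈ 1.80278, h(2.75) ≈ 1.93649, h(3.25) ≈ 2.06155, h(3.75) ≈ 2.17945, h(4.25) ≈ 2.29129, h(4.75) ≈ 2.39792, h(5.25) ≈ 2.50000, h(5.75) ≈ 2.59808.
Sum = Δs · [h(1.75) + h(2.25) + h(2.75) + ...].
Sum ≈ 9.71293.

9.71293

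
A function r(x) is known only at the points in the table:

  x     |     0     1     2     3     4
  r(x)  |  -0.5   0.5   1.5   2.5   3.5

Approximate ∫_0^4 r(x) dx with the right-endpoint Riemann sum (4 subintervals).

Δx = 1.
Sum = 1·[0.5 + 1.5 + 2.5 + 3.5] = 8.

8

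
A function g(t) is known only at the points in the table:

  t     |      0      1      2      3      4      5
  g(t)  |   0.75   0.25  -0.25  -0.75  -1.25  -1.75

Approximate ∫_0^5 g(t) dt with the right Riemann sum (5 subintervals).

-3.75

Δt = 1.
Sum = 1·[0.25 + (-0.25) + (-0.75) + (-1.25) + (-1.75)] = -3.75.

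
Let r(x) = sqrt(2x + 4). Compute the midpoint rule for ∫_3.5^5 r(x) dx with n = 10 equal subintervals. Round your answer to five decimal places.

5.30014

Δx = (5 − 3.5)/10 = 0.15.
Midpoints: 3.575, 3.725, 3.875, 4.025, 4.175, 4.325, 4.475, 4.625, 4.775, 4.925.
r(3.575) ≈ 3.33916, r(3.725) ≈ 3.38378, r(3.875) ≈ 3.42783, r(4.025) ≈ 3.47131, r(4.175) ≈ 3.51426, r(4.325) ≈ 3.55668, r(4.475) ≈ 3.59861, r(4.625) ≈ 3.64005, r(4.775) ≈ 3.68103, r(4.925) ≈ 3.72156.
Sum = Δx · [r(3.575) + r(3.725) + r(3.875) + ...].
Sum ≈ 5.30014.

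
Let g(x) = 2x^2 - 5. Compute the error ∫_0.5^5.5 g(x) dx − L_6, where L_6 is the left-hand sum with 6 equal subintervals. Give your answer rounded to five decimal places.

23.84259

Exact integral: ∫_0.5^5.5 g(x) dx ≈ 85.8333333.
L_6 ≈ 61.9907407.
Error ≈ 85.8333333 − 61.9907407 ≈ 23.84259.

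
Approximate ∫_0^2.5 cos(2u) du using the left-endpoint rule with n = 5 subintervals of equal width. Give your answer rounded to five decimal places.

-0.25974

Δu = (2.5 − 0)/5 = 0.5.
Left endpoints: 0, 0.5, 1, 1.5, 2.
f(0) ≈ 1.00000, f(0.5) ≈ 0.54030, f(1) ≈ -0.41615, f(1.5) ≈ -0.98999, f(2) ≈ -0.65364.
Sum = Δu · [f(0) + f(0.5) + f(1) + f(1.5) + f(2)].
Sum ≈ -0.25974.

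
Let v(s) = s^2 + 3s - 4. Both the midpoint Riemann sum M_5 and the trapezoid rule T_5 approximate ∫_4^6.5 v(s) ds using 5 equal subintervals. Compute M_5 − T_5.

M_5 = 99.53125.
T_5 = 99.6875.
M_5 − T_5 = -0.15625.

-0.15625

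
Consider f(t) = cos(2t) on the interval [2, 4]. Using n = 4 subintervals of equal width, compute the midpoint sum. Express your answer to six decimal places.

Δt = (4 − 2)/4 = 0.5.
Midpoints: 2.25, 2.75, 3.25, 3.75.
f(2.25) ≈ -0.210796, f(2.75) ≈ 0.708670, f(3.25) ≈ 0.976588, f(3.75) ≈ 0.346635.
Sum = Δt · [f(2.25) + f(2.75) + f(3.25) + f(3.75)].
Sum ≈ 0.910548.

0.910548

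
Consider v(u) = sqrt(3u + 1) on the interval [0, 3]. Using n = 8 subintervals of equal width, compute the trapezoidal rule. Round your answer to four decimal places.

Δu = (3 − 0)/8 = 0.375.
v(0) ≈ 1.0000, v(0.375) ≈ 1.4577, v(0.75) ≈ 1.8028, v(1.125) ≈ 2.0917, v(1.5) ≈ 2.3452, v(1.875) ≈ 2.5739, v(2.25) ≈ 2.7839, v(2.625) ≈ 2.9791, v(3) ≈ 3.1623.
T_8 = (Δu/2)·[v(u_0) + 2v(u_1) + ... + 2v(u_{7}) + v(u_8)].
Sum ≈ 6.7933.

6.7933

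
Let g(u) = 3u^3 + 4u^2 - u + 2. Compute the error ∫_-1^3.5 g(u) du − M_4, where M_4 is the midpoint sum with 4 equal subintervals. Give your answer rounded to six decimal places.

7.237793

Exact integral: ∫_-1^3.5 g(u) du = 173.671875.
M_4 ≈ 166.43408203.
Error ≈ 173.671875 − 166.43408203 ≈ 7.237793.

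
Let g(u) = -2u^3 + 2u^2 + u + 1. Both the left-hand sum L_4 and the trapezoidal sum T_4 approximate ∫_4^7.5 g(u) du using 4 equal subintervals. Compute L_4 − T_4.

L_4 ≈ -929.9472656.
T_4 ≈ -1206.3378906.
L_4 − T_4 = 276.390625.

276.390625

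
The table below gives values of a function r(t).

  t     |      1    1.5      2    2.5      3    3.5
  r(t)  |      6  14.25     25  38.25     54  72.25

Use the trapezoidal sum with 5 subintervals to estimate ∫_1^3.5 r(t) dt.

Δt = 0.5.
T_5 = (0.5/2)·[6 + 2·14.25 + 2·25 + 2·38.25 + 2·54 + 72.25] = 85.3125.

85.3125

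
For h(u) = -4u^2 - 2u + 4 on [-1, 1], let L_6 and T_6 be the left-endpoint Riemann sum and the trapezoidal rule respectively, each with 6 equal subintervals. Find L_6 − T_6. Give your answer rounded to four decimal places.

L_6 ≈ 5.851852.
T_6 ≈ 5.185185.
L_6 − T_6 ≈ 0.6667.

0.6667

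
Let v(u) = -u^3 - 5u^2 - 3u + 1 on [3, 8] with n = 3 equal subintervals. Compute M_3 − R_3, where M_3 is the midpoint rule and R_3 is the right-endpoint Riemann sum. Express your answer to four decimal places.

M_3 ≈ -1864.699074.
R_3 ≈ -2585.185185.
M_3 − R_3 ≈ 720.4861.

720.4861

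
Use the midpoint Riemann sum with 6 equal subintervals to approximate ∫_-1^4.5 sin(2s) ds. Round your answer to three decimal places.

0.286

Δs = (4.5 − (-1))/6 = 11/12.
Midpoints: -13/24, 0.375, 31/24, 53/24, 3.125, 97/24.
f(-13/24) ≈ -0.884, f(0.375) ≈ 0.682, f(31/24) ≈ 0.530, f(53/24) ≈ -0.957, f(3.125) ≈ -0.033, f(97/24) ≈ 0.974.
Sum = Δs · [f(-13/24) + f(0.375) + f(31/24) + ...].
Sum ≈ 0.286.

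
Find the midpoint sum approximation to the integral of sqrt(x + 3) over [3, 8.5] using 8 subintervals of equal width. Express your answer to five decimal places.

Δx = (8.5 − 3)/8 = 0.6875.
Midpoints: 3.34375, 4.03125, 4.71875, 5.40625, 6.09375, 6.78125, 7.46875, 8.15625.
f(3.34375) ≈ 2.51868, f(4.03125) ≈ 2.65165, f(4.71875) ≈ 2.77826, f(5.40625) ≈ 2.89935, f(6.09375) ≈ 3.01558, f(6.78125) ≈ 3.12750, f(7.46875) ≈ 3.23554, f(8.15625) ≈ 3.34010.
Sum = Δx · [f(3.34375) + f(4.03125) + f(4.71875) + ...].
Sum ≈ 16.20209.

16.20209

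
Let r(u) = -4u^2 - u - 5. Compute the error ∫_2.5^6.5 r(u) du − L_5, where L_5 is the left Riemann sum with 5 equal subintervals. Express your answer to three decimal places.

-57.493

Exact integral: ∫_2.5^6.5 r(u) du ≈ -383.33333.
L_5 = -325.84.
Error ≈ -383.33333 − (-325.84) ≈ -57.493.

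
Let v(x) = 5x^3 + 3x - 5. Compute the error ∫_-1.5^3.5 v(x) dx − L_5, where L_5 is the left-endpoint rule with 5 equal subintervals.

Exact integral: ∫_-1.5^3.5 v(x) dx = 171.25.
L_5 = 60.625.
Error = 171.25 − 60.625 = 110.625.

110.625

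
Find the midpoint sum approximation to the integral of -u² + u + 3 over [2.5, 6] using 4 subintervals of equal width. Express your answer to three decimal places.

-41.193

Δu = (6 − 2.5)/4 = 0.875.
Midpoints: 2.9375, 3.8125, 4.6875, 5.5625.
f(2.9375) = -2.69140625, f(3.8125) = -7.72265625, f(4.6875) = -14.28515625, f(5.5625) = -22.37890625.
Sum = Δu · [f(2.9375) + f(3.8125) + f(4.6875) + f(5.5625)].
Sum ≈ -41.193.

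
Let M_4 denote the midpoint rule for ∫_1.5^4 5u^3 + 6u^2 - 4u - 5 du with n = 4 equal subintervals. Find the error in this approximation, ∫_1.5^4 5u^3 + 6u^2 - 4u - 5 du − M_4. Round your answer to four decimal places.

3.8452

Exact integral: ∫_1.5^4 f(u) du = 394.921875.
M_4 ≈ 391.076660.
Error ≈ 394.921875 − 391.076660 ≈ 3.8452.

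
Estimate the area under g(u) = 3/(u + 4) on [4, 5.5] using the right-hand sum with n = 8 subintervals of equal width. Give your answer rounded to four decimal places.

Δu = (5.5 − 4)/8 = 0.1875.
Right endpoints: 4.1875, 4.375, 4.5625, 4.75, 4.9375, 5.125, 5.3125, 5.5.
g(4.1875) = 48/131, g(4.375) = 24/67, g(4.5625) = 48/137, g(4.75) = 12/35, g(4.9375) = 48/143, g(5.125) = 24/73, g(5.3125) = 48/149, g(5.5) = 6/19.
Sum = Δu · [g(4.1875) + g(4.375) + g(4.5625) + ...].
Sum ≈ 0.5100.

0.5100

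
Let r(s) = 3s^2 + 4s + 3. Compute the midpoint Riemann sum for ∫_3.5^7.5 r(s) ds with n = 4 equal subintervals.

478

Δs = (7.5 − 3.5)/4 = 1.
Midpoints: 4, 5, 6, 7.
r(4) = 67, r(5) = 98, r(6) = 135, r(7) = 178.
Sum = Δs · [r(4) + r(5) + r(6) + r(7)].
Sum = 478.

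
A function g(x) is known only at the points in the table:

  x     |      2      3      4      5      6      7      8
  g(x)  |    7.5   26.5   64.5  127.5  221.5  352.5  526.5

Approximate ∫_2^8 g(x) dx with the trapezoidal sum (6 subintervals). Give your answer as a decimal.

Δx = 1.
T_6 = (1/2)·[7.5 + 2·26.5 + 2·64.5 + 2·127.5 + 2·221.5 + 2·352.5 + 526.5] = 1059.5.

1059.5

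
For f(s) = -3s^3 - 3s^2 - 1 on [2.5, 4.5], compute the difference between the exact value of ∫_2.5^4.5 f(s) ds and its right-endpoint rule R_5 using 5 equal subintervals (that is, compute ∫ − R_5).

55.54

Exact integral: ∫_2.5^4.5 f(s) ds = -355.75.
R_5 = -411.29.
Error = -355.75 − (-411.29) = 55.54.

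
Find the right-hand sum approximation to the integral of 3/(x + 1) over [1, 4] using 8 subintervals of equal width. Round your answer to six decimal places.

Δx = (4 − 1)/8 = 0.375.
Right endpoints: 1.375, 1.75, 2.125, 2.5, 2.875, 3.25, 3.625, 4.
f(1.375) = 24/19, f(1.75) = 12/11, f(2.125) = 0.96, f(2.5) = 6/7, f(2.875) = 24/31, f(3.25) = 12/17, f(3.625) = 24/37, f(4) = 0.6.
Sum = Δx · [f(1.375) + f(1.75) + f(2.125) + ...].
Sum ≈ 2.587475.

2.587475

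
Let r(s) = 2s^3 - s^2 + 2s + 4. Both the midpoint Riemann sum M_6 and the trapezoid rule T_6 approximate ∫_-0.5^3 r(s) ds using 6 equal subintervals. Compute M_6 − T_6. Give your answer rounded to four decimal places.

-1.9353

M_6 ≈ 53.531973.
T_6 ≈ 55.467303.
M_6 − T_6 ≈ -1.9353.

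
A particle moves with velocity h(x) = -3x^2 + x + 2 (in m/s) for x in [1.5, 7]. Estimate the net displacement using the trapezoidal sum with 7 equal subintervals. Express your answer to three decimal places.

-306.948

Δx = (7 − 1.5)/7 = 11/14.
h(1.5) = -3.25, h(16/7) = -558/49, h(43/14) = -4553/196, h(27/7) = -1900/49, h(65/14) = -11373/196, h(38/7) = -3968/49, h(87/14) = -21097/196, h(7) = -138.
T_7 = (Δx/2)·[h(x_0) + 2h(x_1) + ... + 2h(x_{6}) + h(x_7)].
Sum ≈ -306.948.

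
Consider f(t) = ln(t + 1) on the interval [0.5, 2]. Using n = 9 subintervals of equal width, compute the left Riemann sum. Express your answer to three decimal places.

Δt = (2 − 0.5)/9 = 1/6.
Left endpoints: 0.5, 2/3, 5/6, 1, 7/6, 4/3, 1.5, 5/3, 11/6.
f(0.5) ≈ 0.405, f(2/3) ≈ 0.511, f(5/6) ≈ 0.606, f(1) ≈ 0.693, f(7/6) ≈ 0.773, f(4/3) ≈ 0.847, f(1.5) ≈ 0.916, f(5/3) ≈ 0.981, f(11/6) ≈ 1.041.
Sum = Δt · [f(0.5) + f(2/3) + f(5/6) + ...].
Sum ≈ 1.129.

1.129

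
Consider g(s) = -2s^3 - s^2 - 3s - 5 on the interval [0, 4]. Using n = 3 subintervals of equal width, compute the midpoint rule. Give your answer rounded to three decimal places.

-185.630

Δs = (4 − 0)/3 = 4/3.
Midpoints: 2/3, 2, 10/3.
g(2/3) = -217/27, g(2) = -31, g(10/3) = -2705/27.
Sum = Δs · [g(2/3) + g(2) + g(10/3)].
Sum ≈ -185.630.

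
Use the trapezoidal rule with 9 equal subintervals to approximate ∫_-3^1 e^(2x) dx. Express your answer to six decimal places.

3.933325

Δx = (1 − (-3))/9 = 4/9.
f(-3) ≈ 0.002479, f(-23/9) ≈ 0.006029, f(-19/9) ≈ 0.014666, f(-5/3) ≈ 0.035674, f(-11/9) ≈ 0.086774, f(-7/9) ≈ 0.211072, f(-1/3) ≈ 0.513417, f(1/9) ≈ 1.248849, f(5/9) ≈ 3.037732, f(1) ≈ 7.389056.
T_9 = (Δx/2)·[f(x_0) + 2f(x_1) + ... + 2f(x_{8}) + f(x_9)].
Sum ≈ 3.933325.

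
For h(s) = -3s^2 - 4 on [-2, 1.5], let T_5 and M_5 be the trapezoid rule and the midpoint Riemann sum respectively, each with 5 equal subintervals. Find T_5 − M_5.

T_5 = -26.2325.
M_5 = -24.94625.
T_5 − M_5 = -1.28625.

-1.28625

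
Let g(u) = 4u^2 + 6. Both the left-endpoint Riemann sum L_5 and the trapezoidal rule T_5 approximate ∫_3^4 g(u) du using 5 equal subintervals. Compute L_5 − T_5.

-2.8

L_5 = 52.56.
T_5 = 55.36.
L_5 − T_5 = -2.8.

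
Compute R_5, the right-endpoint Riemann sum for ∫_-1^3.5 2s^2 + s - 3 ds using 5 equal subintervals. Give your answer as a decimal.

34.74

Δs = (3.5 − (-1))/5 = 0.9.
Right endpoints: -0.1, 0.8, 1.7, 2.6, 3.5.
f(-0.1) = -3.08, f(0.8) = -0.92, f(1.7) = 4.48, f(2.6) = 13.12, f(3.5) = 25.
Sum = Δs · [f(-0.1) + f(0.8) + f(1.7) + f(2.6) + f(3.5)].
Sum = 34.74.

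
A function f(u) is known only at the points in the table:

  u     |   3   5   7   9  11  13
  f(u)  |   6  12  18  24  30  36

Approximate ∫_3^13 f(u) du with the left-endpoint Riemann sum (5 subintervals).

Δu = 2.
Sum = 2·[6 + 12 + 18 + 24 + 30] = 180.

180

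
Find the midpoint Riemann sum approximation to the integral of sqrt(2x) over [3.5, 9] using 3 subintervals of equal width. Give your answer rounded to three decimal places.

19.302

Δx = (9 − 3.5)/3 = 11/6.
Midpoints: 53/12, 6.25, 97/12.
f(53/12) ≈ 2.972, f(6.25) ≈ 3.536, f(97/12) ≈ 4.021.
Sum = Δx · [f(53/12) + f(6.25) + f(97/12)].
Sum ≈ 19.302.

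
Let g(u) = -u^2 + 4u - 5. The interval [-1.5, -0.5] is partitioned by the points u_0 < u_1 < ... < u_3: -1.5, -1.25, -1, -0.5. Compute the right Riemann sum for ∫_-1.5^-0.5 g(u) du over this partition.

Subinterval widths: 0.25, 0.25, 0.5.
Right endpoints: -1.25, -1, -0.5.
g(-1.25) = -11.5625, g(-1) = -10, g(-0.5) = -7.25.
Sum = Σ Δu_i · g(u_i).
Sum = -9.015625.

-9.015625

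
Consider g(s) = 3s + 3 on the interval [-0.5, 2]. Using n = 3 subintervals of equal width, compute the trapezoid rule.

13.125

Δs = (2 − (-0.5))/3 = 5/6.
g(-0.5) = 1.5, g(1/3) = 4, g(7/6) = 6.5, g(2) = 9.
T_3 = (Δs/2)·[g(s_0) + 2g(s_1) + 2g(s_2) + g(s_3)].
Sum = 13.125.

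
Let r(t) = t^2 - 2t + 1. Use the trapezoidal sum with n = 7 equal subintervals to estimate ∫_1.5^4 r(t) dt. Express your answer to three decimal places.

Δt = (4 − 1.5)/7 = 5/14.
r(1.5) = 0.25, r(13/7) = 36/49, r(31/14) = 289/196, r(18/7) = 121/49, r(41/14) = 729/196, r(23/7) = 256/49, r(51/14) = 1369/196, r(4) = 9.
T_7 = (Δt/2)·[r(t_0) + 2r(t_1) + ... + 2r(t_{6}) + r(t_7)].
Sum ≈ 9.011.

9.011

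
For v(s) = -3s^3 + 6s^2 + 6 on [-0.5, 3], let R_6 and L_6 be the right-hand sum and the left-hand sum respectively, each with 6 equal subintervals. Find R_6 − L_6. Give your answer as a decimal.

-16.84375

R_6 ≈ 5.082899.
L_6 ≈ 21.926649.
R_6 − L_6 = -16.84375.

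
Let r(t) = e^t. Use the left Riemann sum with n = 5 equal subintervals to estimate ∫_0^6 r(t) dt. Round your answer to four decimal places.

Δt = (6 − 0)/5 = 1.2.
Left endpoints: 0, 1.2, 2.4, 3.6, 4.8.
r(0) ≈ 1.0000, r(1.2) ≈ 3.3201, r(2.4) ≈ 11.0232, r(3.6) ≈ 36.5982, r(4.8) ≈ 121.5104.
Sum = Δt · [r(0) + r(1.2) + r(2.4) + r(3.6) + r(4.8)].
Sum ≈ 208.1423.

208.1423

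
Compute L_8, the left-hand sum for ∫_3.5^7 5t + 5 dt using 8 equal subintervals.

Δt = (7 − 3.5)/8 = 0.4375.
Left endpoints: 3.5, 3.9375, 4.375, 4.8125, 5.25, 5.6875, 6.125, 6.5625.
f(3.5) = 22.5, f(3.9375) = 24.6875, f(4.375) = 26.875, f(4.8125) = 29.0625, f(5.25) = 31.25, f(5.6875) = 33.4375, f(6.125) = 35.625, f(6.5625) = 37.8125.
Sum = Δt · [f(3.5) + f(3.9375) + f(4.375) + ...].
Sum = 105.546875.

105.546875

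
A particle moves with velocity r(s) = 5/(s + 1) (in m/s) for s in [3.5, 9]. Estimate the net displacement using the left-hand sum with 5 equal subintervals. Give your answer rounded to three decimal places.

Δs = (9 − 3.5)/5 = 1.1.
Left endpoints: 3.5, 4.6, 5.7, 6.8, 7.9.
r(3.5) = 10/9, r(4.6) = 25/28, r(5.7) = 50/67, r(6.8) = 25/39, r(7.9) = 50/89.
Sum = Δs · [r(3.5) + r(4.6) + r(5.7) + r(6.8) + r(7.9)].
Sum ≈ 4.348.

4.348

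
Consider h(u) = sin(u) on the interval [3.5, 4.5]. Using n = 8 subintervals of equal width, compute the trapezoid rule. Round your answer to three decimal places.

-0.725

Δu = (4.5 − 3.5)/8 = 0.125.
h(3.5) ≈ -0.351, h(3.625) ≈ -0.465, h(3.75) ≈ -0.572, h(3.875) ≈ -0.669, h(4) ≈ -0.757, h(4.125) ≈ -0.832, h(4.25) ≈ -0.895, h(4.375) ≈ -0.944, h(4.5) ≈ -0.978.
T_8 = (Δu/2)·[h(u_0) + 2h(u_1) + ... + 2h(u_{7}) + h(u_8)].
Sum ≈ -0.725.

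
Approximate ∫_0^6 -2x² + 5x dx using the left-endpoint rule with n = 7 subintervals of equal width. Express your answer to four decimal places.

-37.4694

Δx = (6 − 0)/7 = 6/7.
Left endpoints: 0, 6/7, 12/7, 18/7, 24/7, 30/7, 36/7.
f(0) = 0, f(6/7) = 138/49, f(12/7) = 132/49, f(18/7) = -18/49, f(24/7) = -312/49, f(30/7) = -750/49, f(36/7) = -1332/49.
Sum = Δx · [f(0) + f(6/7) + f(12/7) + ...].
Sum ≈ -37.4694.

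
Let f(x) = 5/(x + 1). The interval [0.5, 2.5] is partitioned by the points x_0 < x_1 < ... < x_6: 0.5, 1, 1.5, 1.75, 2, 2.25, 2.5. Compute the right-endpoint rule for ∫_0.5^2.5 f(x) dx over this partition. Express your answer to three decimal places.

3.863

Subinterval widths: 0.5, 0.5, 0.25, 0.25, 0.25, 0.25.
Right endpoints: 1, 1.5, 1.75, 2, 2.25, 2.5.
f(1) = 2.5, f(1.5) = 2, f(1.75) = 20/11, f(2) = 5/3, f(2.25) = 20/13, f(2.5) = 10/7.
Sum = Σ Δx_i · f(x_i).
Sum ≈ 3.863.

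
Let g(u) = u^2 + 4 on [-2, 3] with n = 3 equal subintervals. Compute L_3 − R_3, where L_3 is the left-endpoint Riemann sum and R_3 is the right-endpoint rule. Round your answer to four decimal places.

L_3 ≈ 29.814815.
R_3 ≈ 38.148148.
L_3 − R_3 ≈ -8.3333.

-8.3333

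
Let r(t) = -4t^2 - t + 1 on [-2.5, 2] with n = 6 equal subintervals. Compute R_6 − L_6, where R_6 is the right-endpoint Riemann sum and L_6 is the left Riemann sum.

3.375

R_6 = -25.875.
L_6 = -29.25.
R_6 − L_6 = 3.375.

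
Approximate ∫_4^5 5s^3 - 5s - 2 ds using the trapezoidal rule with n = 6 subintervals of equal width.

Δs = (5 − 4)/6 = 1/6.
f(4) = 298, f(25/6) = 73193/216, f(13/3) = 10346/27, f(4.5) = 431.125, f(14/3) = 13036/27, f(29/6) = 116293/216, f(5) = 598.
T_6 = (Δs/2)·[f(s_0) + 2f(s_1) + ... + 2f(s_{5}) + f(s_6)].
Sum = 437.0625.

437.0625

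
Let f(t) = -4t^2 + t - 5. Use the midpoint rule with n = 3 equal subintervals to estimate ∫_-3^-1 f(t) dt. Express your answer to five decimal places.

Δt = (-1 − (-3))/3 = 2/3.
Midpoints: -8/3, -2, -4/3.
f(-8/3) = -325/9, f(-2) = -23, f(-4/3) = -121/9.
Sum = Δt · [f(-8/3) + f(-2) + f(-4/3)].
Sum ≈ -48.37037.

-48.37037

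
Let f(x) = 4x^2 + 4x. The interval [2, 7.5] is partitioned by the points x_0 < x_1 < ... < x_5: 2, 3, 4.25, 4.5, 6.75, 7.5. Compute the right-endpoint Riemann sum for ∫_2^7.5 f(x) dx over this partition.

Subinterval widths: 1, 1.25, 0.25, 2.25, 0.75.
Right endpoints: 3, 4.25, 4.5, 6.75, 7.5.
f(3) = 48, f(4.25) = 89.25, f(4.5) = 99, f(6.75) = 209.25, f(7.5) = 255.
Sum = Σ Δx_i · f(x_i).
Sum = 846.375.

846.375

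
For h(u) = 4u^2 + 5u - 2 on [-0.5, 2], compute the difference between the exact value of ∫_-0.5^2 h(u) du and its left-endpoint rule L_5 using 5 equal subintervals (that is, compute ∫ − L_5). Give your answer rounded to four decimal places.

6.4583

Exact integral: ∫_-0.5^2 h(u) du ≈ 15.208333.
L_5 = 8.75.
Error ≈ 15.208333 − 8.75 ≈ 6.4583.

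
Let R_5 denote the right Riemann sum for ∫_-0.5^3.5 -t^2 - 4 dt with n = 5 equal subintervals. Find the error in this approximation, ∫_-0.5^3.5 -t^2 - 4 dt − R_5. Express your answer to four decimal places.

Exact integral: ∫_-0.5^3.5 f(t) dt ≈ -30.333333.
R_5 = -35.56.
Error ≈ -30.333333 − (-35.56) ≈ 5.2267.

5.2267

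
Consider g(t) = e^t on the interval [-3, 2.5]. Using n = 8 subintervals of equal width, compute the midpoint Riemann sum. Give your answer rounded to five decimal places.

11.89702

Δt = (2.5 − (-3))/8 = 0.6875.
Midpoints: -2.65625, -1.96875, -1.28125, -0.59375, 0.09375, 0.78125, 1.46875, 2.15625.
g(-2.65625) ≈ 0.07021, g(-1.96875) ≈ 0.13963, g(-1.28125) ≈ 0.27769, g(-0.59375) ≈ 0.55225, g(0.09375) ≈ 1.09829, g(0.78125) ≈ 2.18420, g(1.46875) ≈ 4.34380, g(2.15625) ≈ 8.63868.
Sum = Δt · [g(-2.65625) + g(-1.96875) + g(-1.28125) + ...].
Sum ≈ 11.89702.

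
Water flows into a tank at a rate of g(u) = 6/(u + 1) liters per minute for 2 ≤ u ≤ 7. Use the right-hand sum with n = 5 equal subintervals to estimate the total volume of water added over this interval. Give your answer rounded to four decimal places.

5.3071

Δu = (7 − 2)/5 = 1.
Right endpoints: 3, 4, 5, 6, 7.
g(3) = 1.5, g(4) = 1.2, g(5) = 1, g(6) = 6/7, g(7) = 0.75.
Sum = Δu · [g(3) + g(4) + g(5) + g(6) + g(7)].
Sum ≈ 5.3071.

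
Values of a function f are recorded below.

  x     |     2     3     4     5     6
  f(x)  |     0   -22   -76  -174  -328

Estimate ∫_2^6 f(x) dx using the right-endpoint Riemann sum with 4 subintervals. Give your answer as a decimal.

Δx = 1.
Sum = 1·[(-22) + (-76) + (-174) + (-328)] = -600.

-600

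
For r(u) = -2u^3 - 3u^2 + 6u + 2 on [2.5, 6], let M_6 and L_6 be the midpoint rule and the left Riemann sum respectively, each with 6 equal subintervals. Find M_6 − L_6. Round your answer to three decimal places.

-128.306

M_6 ≈ -729.76519.
L_6 ≈ -601.45920.
M_6 − L_6 ≈ -128.306.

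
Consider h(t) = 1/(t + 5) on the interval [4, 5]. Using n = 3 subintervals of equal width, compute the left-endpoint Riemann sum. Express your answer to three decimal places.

Δt = (5 − 4)/3 = 1/3.
Left endpoints: 4, 13/3, 14/3.
h(4) = 1/9, h(13/3) = 3/28, h(14/3) = 3/29.
Sum = Δt · [h(4) + h(13/3) + h(14/3)].
Sum ≈ 0.107.

0.107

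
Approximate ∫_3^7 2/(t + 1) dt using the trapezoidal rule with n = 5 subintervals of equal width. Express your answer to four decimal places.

Δt = (7 − 3)/5 = 0.8.
f(3) = 0.5, f(3.8) = 5/12, f(4.6) = 5/14, f(5.4) = 0.3125, f(6.2) = 5/18, f(7) = 0.25.
T_5 = (Δt/2)·[f(t_0) + 2f(t_1) + ... + 2f(t_{4}) + f(t_5)].
Sum ≈ 1.3913.

1.3913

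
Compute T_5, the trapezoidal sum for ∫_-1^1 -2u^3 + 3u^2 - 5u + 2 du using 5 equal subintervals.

6.16

Δu = (1 − (-1))/5 = 0.4.
f(-1) = 12, f(-0.6) = 6.512, f(-0.2) = 3.136, f(0.2) = 1.104, f(0.6) = -0.352, f(1) = -2.
T_5 = (Δu/2)·[f(u_0) + 2f(u_1) + ... + 2f(u_{4}) + f(u_5)].
Sum = 6.16.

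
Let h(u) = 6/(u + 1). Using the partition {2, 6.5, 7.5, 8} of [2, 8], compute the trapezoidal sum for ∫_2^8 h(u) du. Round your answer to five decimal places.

Subinterval widths: 4.5, 1, 0.5.
h(2) = 2, h(6.5) = 0.8, h(7.5) = 12/17, h(8) = 2/3.
On each subinterval the trapezoid contributes (Δu_i/2)·[h(u_{i-1}) + h(u_i)].
Sum ≈ 7.39608.

7.39608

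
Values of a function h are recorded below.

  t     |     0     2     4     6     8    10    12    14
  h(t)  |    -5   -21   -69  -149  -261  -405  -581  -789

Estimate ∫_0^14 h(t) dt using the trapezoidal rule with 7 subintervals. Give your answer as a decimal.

Δt = 2.
T_7 = (2/2)·[(-5) + 2·(-21) + 2·(-69) + 2·(-149) + 2·(-261) + 2·(-405) + 2·(-581) + (-789)] = -3766.

-3766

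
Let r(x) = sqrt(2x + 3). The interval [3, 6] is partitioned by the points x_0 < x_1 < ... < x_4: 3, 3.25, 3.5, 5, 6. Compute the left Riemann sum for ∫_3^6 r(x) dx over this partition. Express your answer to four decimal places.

Subinterval widths: 0.25, 0.25, 1.5, 1.
Left endpoints: 3, 3.25, 3.5, 5.
r(3) ≈ 3.0000, r(3.25) ≈ 3.0822, r(3.5) ≈ 3.1623, r(5) ≈ 3.6056.
Sum = Σ Δx_i · r(x_i).
Sum ≈ 9.8695.

9.8695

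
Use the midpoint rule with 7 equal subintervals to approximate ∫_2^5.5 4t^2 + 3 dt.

Δt = (5.5 − 2)/7 = 0.5.
Midpoints: 2.25, 2.75, 3.25, 3.75, 4.25, 4.75, 5.25.
f(2.25) = 23.25, f(2.75) = 33.25, f(3.25) = 45.25, f(3.75) = 59.25, f(4.25) = 75.25, f(4.75) = 93.25, f(5.25) = 113.25.
Sum = Δt · [f(2.25) + f(2.75) + f(3.25) + ...].
Sum = 221.375.

221.375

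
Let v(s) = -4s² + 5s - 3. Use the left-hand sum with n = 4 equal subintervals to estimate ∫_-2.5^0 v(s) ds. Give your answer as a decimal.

-56.328125

Δs = (0 − (-2.5))/4 = 0.625.
Left endpoints: -2.5, -1.875, -1.25, -0.625.
v(-2.5) = -40.5, v(-1.875) = -26.4375, v(-1.25) = -15.5, v(-0.625) = -7.6875.
Sum = Δs · [v(-2.5) + v(-1.875) + v(-1.25) + v(-0.625)].
Sum = -56.328125.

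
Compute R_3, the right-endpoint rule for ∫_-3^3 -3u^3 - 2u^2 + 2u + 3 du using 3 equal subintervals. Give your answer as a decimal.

Δu = (3 − (-3))/3 = 2.
Right endpoints: -1, 1, 3.
f(-1) = 2, f(1) = 0, f(3) = -90.
Sum = Δu · [f(-1) + f(1) + f(3)].
Sum = -176.

-176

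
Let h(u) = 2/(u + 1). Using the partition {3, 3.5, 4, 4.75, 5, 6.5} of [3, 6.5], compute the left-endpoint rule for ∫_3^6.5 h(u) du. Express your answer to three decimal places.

Subinterval widths: 0.5, 0.5, 0.75, 0.25, 1.5.
Left endpoints: 3, 3.5, 4, 4.75, 5.
h(3) = 0.5, h(3.5) = 4/9, h(4) = 0.4, h(4.75) = 8/23, h(5) = 1/3.
Sum = Σ Δu_i · h(u_i).
Sum ≈ 1.359.

1.359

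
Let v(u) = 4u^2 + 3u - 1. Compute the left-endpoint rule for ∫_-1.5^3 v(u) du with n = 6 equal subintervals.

Δu = (3 − (-1.5))/6 = 0.75.
Left endpoints: -1.5, -0.75, 0, 0.75, 1.5, 2.25.
v(-1.5) = 3.5, v(-0.75) = -1, v(0) = -1, v(0.75) = 3.5, v(1.5) = 12.5, v(2.25) = 26.
Sum = Δu · [v(-1.5) + v(-0.75) + v(0) + ...].
Sum = 32.625.

32.625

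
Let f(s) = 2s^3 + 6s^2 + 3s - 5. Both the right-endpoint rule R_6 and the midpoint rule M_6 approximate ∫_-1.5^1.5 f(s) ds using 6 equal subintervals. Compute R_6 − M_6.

6.75

R_6 = 4.875.
M_6 = -1.875.
R_6 − M_6 = 6.75.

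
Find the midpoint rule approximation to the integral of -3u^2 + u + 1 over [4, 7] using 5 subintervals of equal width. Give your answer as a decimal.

-259.23

Δu = (7 − 4)/5 = 0.6.
Midpoints: 4.3, 4.9, 5.5, 6.1, 6.7.
f(4.3) = -50.17, f(4.9) = -66.13, f(5.5) = -84.25, f(6.1) = -104.53, f(6.7) = -126.97.
Sum = Δu · [f(4.3) + f(4.9) + f(5.5) + f(6.1) + f(6.7)].
Sum = -259.23.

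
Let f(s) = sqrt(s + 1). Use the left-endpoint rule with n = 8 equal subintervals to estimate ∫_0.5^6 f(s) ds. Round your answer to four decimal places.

Δs = (6 − 0.5)/8 = 0.6875.
Left endpoints: 0.5, 1.1875, 1.875, 2.5625, 3.25, 3.9375, 4.625, 5.3125.
f(0.5) ≈ 1.2247, f(1.1875) ≈ 1.4790, f(1.875) ≈ 1.6956, f(2.5625) ≈ 1.8875, f(3.25) ≈ 2.0616, f(3.9375) ≈ 2.2220, f(4.625) ≈ 2.3717, f(5.3125) ≈ 2.5125.
Sum = Δs · [f(0.5) + f(1.1875) + f(1.875) + ...].
Sum ≈ 10.6250.

10.6250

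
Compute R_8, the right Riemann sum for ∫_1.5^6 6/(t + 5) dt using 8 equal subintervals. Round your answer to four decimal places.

Δt = (6 − 1.5)/8 = 0.5625.
Right endpoints: 2.0625, 2.625, 3.1875, 3.75, 4.3125, 4.875, 5.4375, 6.
f(2.0625) = 96/113, f(2.625) = 48/61, f(3.1875) = 96/131, f(3.75) = 24/35, f(4.3125) = 96/149, f(4.875) = 48/79, f(5.4375) = 96/167, f(6) = 6/11.
Sum = Δt · [f(2.0625) + f(2.625) + f(3.1875) + ...].
Sum ≈ 3.0528.

3.0528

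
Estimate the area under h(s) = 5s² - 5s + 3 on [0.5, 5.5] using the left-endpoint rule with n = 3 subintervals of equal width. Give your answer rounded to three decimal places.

Δs = (5.5 − 0.5)/3 = 5/3.
Left endpoints: 0.5, 13/6, 23/6.
h(0.5) = 1.75, h(13/6) = 563/36, h(23/6) = 2063/36.
Sum = Δs · [h(0.5) + h(13/6) + h(23/6)].
Sum ≈ 124.491.

124.491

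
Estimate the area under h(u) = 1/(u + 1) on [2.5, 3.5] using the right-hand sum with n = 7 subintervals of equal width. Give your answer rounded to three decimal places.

Δu = (3.5 − 2.5)/7 = 1/7.
Right endpoints: 37/14, 39/14, 41/14, 43/14, 45/14, 47/14, 3.5.
h(37/14) = 14/51, h(39/14) = 14/53, h(41/14) = 14/55, h(43/14) = 14/57, h(45/14) = 14/59, h(47/14) = 14/61, h(3.5) = 2/9.
Sum = Δu · [h(37/14) + h(39/14) + h(41/14) + ...].
Sum ≈ 0.247.

0.247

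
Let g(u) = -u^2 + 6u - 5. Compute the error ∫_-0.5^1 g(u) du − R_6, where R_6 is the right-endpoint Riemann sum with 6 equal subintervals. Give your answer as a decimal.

Exact integral: ∫_-0.5^1 g(u) du = -5.625.
R_6 = -4.609375.
Error = -5.625 − (-4.609375) = -1.015625.

-1.015625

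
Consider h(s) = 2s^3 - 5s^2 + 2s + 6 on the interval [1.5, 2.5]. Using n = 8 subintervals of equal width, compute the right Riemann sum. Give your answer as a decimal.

Δs = (2.5 − 1.5)/8 = 0.125.
Right endpoints: 1.625, 1.75, 1.875, 2, 2.125, 2.25, 2.375, 2.5.
h(1.625) = 4.62890625, h(1.75) = 4.90625, h(1.875) = 5.35546875, h(2) = 6, h(2.125) = 6.86328125, h(2.25) = 7.96875, h(2.375) = 9.33984375, h(2.5) = 11.
Sum = Δs · [h(1.625) + h(1.75) + h(1.875) + ...].
Sum = 7.0078125.

7.0078125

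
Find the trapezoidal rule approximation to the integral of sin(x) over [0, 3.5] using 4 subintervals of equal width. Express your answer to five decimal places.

Δx = (3.5 − 0)/4 = 0.875.
f(0) ≈ 0.00000, f(0.875) ≈ 0.76754, f(1.75) ≈ 0.98399, f(2.625) ≈ 0.49392, f(3.5) ≈ -0.35078.
T_4 = (Δx/2)·[f(x_0) + 2f(x_1) + 2f(x_2) + 2f(x_3) + f(x_4)].
Sum ≈ 1.81130.

1.81130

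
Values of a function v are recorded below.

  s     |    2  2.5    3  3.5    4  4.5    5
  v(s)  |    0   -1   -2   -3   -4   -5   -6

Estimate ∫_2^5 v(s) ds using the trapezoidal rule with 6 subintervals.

-9

Δs = 0.5.
T_6 = (0.5/2)·[0 + 2·(-1) + 2·(-2) + 2·(-3) + 2·(-4) + 2·(-5) + (-6)] = -9.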